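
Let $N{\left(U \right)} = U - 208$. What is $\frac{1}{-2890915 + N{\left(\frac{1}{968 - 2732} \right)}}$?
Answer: $- \frac{1764}{5099940973} \approx -3.4589 \cdot 10^{-7}$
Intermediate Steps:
$N{\left(U \right)} = -208 + U$
$\frac{1}{-2890915 + N{\left(\frac{1}{968 - 2732} \right)}} = \frac{1}{-2890915 - \left(208 - \frac{1}{968 - 2732}\right)} = \frac{1}{-2890915 - \left(208 - \frac{1}{-1764}\right)} = \frac{1}{-2890915 - \frac{366913}{1764}} = \frac{1}{- \frac{5099940973}{1764}} = - \frac{1764}{5099940973}$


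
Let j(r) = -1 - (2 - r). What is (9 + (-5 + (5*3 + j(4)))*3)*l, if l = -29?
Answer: -1218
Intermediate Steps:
j(r) = -3 + r (j(r) = -1 + (-2 + r) = -3 + r)
(9 + (-5 + (5*3 + j(4)))*3)*l = (9 + (-5 + (5*3 + (-3 + 4)))*3)*(-29) = (9 + (-5 + (15 + 1))*3)*(-29) = (9 + (-5 + 16)*3)*(-29) = (9 + 11*3)*(-29) = (9 + 33)*(-29) = 42*(-29) = -1218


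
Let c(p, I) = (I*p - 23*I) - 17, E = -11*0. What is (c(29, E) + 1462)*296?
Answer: 427720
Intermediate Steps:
E = 0
c(p, I) = -17 - 23*I + I*p (c(p, I) = (-23*I + I*p) - 17 = -17 - 23*I + I*p)
(c(29, E) + 1462)*296 = ((-17 - 23*0 + 0*29) + 1462)*296 = ((-17 + 0 + 0) + 1462)*296 = (-17 + 1462)*296 = 1445*296 = 427720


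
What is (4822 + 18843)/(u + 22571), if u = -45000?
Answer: -23665/22429 ≈ -1.0551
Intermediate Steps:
(4822 + 18843)/(u + 22571) = (4822 + 18843)/(-45000 + 22571) = 23665/(-22429) = 23665*(-1/22429) = -23665/22429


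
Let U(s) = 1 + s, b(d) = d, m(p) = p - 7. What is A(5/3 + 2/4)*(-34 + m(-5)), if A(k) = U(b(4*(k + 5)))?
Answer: -4094/3 ≈ -1364.7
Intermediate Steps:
m(p) = -7 + p
A(k) = 21 + 4*k (A(k) = 1 + 4*(k + 5) = 1 + 4*(5 + k) = 1 + (20 + 4*k) = 21 + 4*k)
A(5/3 + 2/4)*(-34 + m(-5)) = (21 + 4*(5/3 + 2/4))*(-34 + (-7 - 5)) = (21 + 4*(5*(⅓) + 2*(¼)))*(-34 - 12) = (21 + 4*(5/3 + ½))*(-46) = (21 + 4*(13/6))*(-46) = (21 + 26/3)*(-46) = (89/3)*(-46) = -4094/3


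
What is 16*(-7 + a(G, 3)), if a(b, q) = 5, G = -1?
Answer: -32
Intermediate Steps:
16*(-7 + a(G, 3)) = 16*(-7 + 5) = 16*(-2) = -32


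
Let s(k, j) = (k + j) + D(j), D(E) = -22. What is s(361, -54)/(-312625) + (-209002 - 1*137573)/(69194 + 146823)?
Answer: -21681914844/13506462925 ≈ -1.6053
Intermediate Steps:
s(k, j) = -22 + j + k (s(k, j) = (k + j) - 22 = (j + k) - 22 = -22 + j + k)
s(361, -54)/(-312625) + (-209002 - 1*137573)/(69194 + 146823) = (-22 - 54 + 361)/(-312625) + (-209002 - 1*137573)/(69194 + 146823) = 285*(-1/312625) + (-209002 - 137573)/216017 = -57/62525 - 346575*1/216017 = -57/62525 - 346575/216017 = -21681914844/13506462925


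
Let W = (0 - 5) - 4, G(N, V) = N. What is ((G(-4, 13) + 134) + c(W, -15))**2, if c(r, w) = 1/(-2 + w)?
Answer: 4879681/289 ≈ 16885.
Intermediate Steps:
W = -9 (W = -5 - 4 = -9)
((G(-4, 13) + 134) + c(W, -15))**2 = ((-4 + 134) + 1/(-2 - 15))**2 = (130 + 1/(-17))**2 = (130 - 1/17)**2 = (2209/17)**2 = 4879681/289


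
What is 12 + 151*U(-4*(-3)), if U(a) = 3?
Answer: 465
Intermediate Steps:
12 + 151*U(-4*(-3)) = 12 + 151*3 = 12 + 453 = 465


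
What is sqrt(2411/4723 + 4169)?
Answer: sqrt(93008140354)/4723 ≈ 64.572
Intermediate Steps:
sqrt(2411/4723 + 4169) = sqrt(19692598/4723) = sqrt(93008140354)/4723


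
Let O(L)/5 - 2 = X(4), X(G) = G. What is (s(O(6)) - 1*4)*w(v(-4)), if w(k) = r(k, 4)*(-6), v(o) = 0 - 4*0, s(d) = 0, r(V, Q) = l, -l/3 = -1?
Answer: 72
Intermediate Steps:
l = 3 (l = -3*(-1) = 3)
O(L) = 30 (O(L) = 10 + 5*4 = 10 + 20 = 30)
r(V, Q) = 3
v(o) = 0 (v(o) = 0 + 0 = 0)
w(k) = -18 (w(k) = 3*(-6) = -18)
(s(O(6)) - 1*4)*w(v(-4)) = (0 - 1*4)*(-18) = (0 - 4)*(-18) = -4*(-18) = 72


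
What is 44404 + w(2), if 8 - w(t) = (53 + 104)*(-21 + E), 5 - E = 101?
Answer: 62781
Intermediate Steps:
E = -96 (E = 5 - 1*101 = 5 - 101 = -96)
w(t) = 18377 (w(t) = 8 - (53 + 104)*(-21 - 96) = 8 - 157*(-117) = 8 - 1*(-18369) = 8 + 18369 = 18377)
44404 + w(2) = 44404 + 18377 = 62781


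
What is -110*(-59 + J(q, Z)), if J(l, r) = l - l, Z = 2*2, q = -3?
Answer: 6490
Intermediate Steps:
Z = 4
J(l, r) = 0
-110*(-59 + J(q, Z)) = -110*(-59 + 0) = -110*(-59) = 6490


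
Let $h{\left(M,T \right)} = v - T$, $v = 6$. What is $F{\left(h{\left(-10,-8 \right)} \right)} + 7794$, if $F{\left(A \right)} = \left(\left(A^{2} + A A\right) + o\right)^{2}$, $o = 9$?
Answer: $168595$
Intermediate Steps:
$h{\left(M,T \right)} = 6 - T$
$F{\left(A \right)} = \left(9 + 2 A^{2}\right)^{2}$ ($F{\left(A \right)} = \left(\left(A^{2} + A A\right) + 9\right)^{2} = \left(\left(A^{2} + A^{2}\right) + 9\right)^{2} = \left(2 A^{2} + 9\right)^{2} = \left(9 + 2 A^{2}\right)^{2}$)
$F{\left(h{\left(-10,-8 \right)} \right)} + 7794 = \left(9 + 2 \left(6 - -8\right)^{2}\right)^{2} + 7794 = \left(9 + 2 \left(6 + 8\right)^{2}\right)^{2} + 7794 = \left(9 + 2 \cdot 14^{2}\right)^{2} + 7794 = \left(9 + 2 \cdot 196\right)^{2} + 7794 = \left(9 + 392\right)^{2} + 7794 = 401^{2} + 7794 = 160801 + 7794 = 168595$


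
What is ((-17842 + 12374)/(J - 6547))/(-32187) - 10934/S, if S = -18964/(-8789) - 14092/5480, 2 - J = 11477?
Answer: 1157120668033352714/43795305569943 ≈ 26421.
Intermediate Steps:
J = -11475 (J = 2 - 1*11477 = 2 - 11477 = -11475)
S = -452997/1094630 (S = -18964*(-1/8789) - 14092*1/5480 = 1724/799 - 3523/1370 = -452997/1094630 ≈ -0.41384)
((-17842 + 12374)/(J - 6547))/(-32187) - 10934/S = ((-17842 + 12374)/(-11475 - 6547))/(-32187) - 10934/(-452997/1094630) = -5468/(-18022)*(-1/32187) - 10934*(-1094630/452997) = -5468*(-1/18022)*(-1/32187) + 11968684420/452997 = (2734/9011)*(-1/32187) + 11968684420/452997 = -2734/290037057 + 11968684420/452997 = 1157120668033352714/43795305569943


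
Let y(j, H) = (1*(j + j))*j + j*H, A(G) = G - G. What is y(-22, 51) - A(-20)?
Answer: -154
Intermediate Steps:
A(G) = 0
y(j, H) = 2*j² + H*j (y(j, H) = (1*(2*j))*j + H*j = (2*j)*j + H*j = 2*j² + H*j)
y(-22, 51) - A(-20) = -22*(51 + 2*(-22)) - 1*0 = -22*(51 - 44) + 0 = -22*7 + 0 = -154 + 0 = -154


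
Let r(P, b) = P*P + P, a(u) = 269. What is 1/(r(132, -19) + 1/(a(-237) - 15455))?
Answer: 15186/266605415 ≈ 5.6961e-5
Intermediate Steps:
r(P, b) = P + P**2 (r(P, b) = P**2 + P = P + P**2)
1/(r(132, -19) + 1/(a(-237) - 15455)) = 1/(132*(1 + 132) + 1/(269 - 15455)) = 1/(132*133 + 1/(-15186)) = 1/(17556 - 1/15186) = 1/(266605415/15186) = 15186/266605415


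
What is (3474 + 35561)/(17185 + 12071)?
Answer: 39035/29256 ≈ 1.3343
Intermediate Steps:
(3474 + 35561)/(17185 + 12071) = 39035/29256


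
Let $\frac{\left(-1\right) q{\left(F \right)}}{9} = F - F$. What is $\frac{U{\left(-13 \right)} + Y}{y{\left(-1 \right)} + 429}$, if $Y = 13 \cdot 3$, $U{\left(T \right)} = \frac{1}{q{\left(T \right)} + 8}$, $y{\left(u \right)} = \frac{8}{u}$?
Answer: $\frac{313}{3368} \approx 0.092934$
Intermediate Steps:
$q{\left(F \right)} = 0$ ($q{\left(F \right)} = - 9 \left(F - F\right) = \left(-9\right) 0 = 0$)
$U{\left(T \right)} = \frac{1}{8}$ ($U{\left(T \right)} = \frac{1}{0 + 8} = \frac{1}{8}$)
$Y = 39$
$\frac{U{\left(-13 \right)} + Y}{y{\left(-1 \right)} + 429} = \frac{\frac{1}{8} + 39}{\frac{8}{-1} + 429} = \frac{313}{8 \left(8 \left(-1\right) + 429\right)} = \frac{313}{8 \left(-8 + 429\right)} = \frac{313}{8 \cdot 421} = \frac{313}{8} \cdot \frac{1}{421} = \frac{313}{3368}$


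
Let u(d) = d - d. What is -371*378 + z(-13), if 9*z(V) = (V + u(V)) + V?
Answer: -1262168/9 ≈ -1.4024e+5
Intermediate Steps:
u(d) = 0
z(V) = 2*V/9 (z(V) = ((V + 0) + V)/9 = (V + V)/9 = (2*V)/9 = 2*V/9)
-371*378 + z(-13) = -371*378 + (2/9)*(-13) = -140238 - 26/9 = -1262168/9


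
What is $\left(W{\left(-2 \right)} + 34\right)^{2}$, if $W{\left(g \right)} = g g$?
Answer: $1444$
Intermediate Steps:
$W{\left(g \right)} = g^{2}$
$\left(W{\left(-2 \right)} + 34\right)^{2} = \left(\left(-2\right)^{2} + 34\right)^{2} = \left(4 + 34\right)^{2} = 38^{2} = 1444$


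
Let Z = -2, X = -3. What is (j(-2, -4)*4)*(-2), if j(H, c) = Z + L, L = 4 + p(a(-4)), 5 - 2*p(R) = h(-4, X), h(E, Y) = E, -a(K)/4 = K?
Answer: -52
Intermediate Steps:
a(K) = -4*K
p(R) = 9/2 (p(R) = 5/2 - ½*(-4) = 5/2 + 2 = 9/2)
L = 17/2 (L = 4 + 9/2 = 17/2 ≈ 8.5000)
j(H, c) = 13/2 (j(H, c) = -2 + 17/2 = 13/2)
(j(-2, -4)*4)*(-2) = ((13/2)*4)*(-2) = 26*(-2) = -52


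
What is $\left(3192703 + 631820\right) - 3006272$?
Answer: $818251$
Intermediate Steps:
$\left(3192703 + 631820\right) - 3006272 = 3824523 - 3006272 = 818251$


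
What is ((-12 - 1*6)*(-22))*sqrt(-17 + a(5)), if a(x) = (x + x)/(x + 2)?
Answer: 396*I*sqrt(763)/7 ≈ 1562.6*I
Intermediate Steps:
a(x) = 2*x/(2 + x) (a(x) = (2*x)/(2 + x) = 2*x/(2 + x))
((-12 - 1*6)*(-22))*sqrt(-17 + a(5)) = ((-12 - 1*6)*(-22))*sqrt(-17 + 2*5/(2 + 5)) = ((-12 - 6)*(-22))*sqrt(-17 + 2*5/7) = (-18*(-22))*sqrt(-17 + 2*5*(1/7)) = 396*sqrt(-17 + 10/7) = 396*sqrt(-109/7) = 396*(I*sqrt(763)/7) = 396*I*sqrt(763)/7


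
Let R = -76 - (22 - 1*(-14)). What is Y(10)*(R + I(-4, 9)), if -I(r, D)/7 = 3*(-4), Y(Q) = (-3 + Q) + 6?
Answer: -364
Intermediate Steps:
Y(Q) = 3 + Q
I(r, D) = 84 (I(r, D) = -21*(-4) = -7*(-12) = 84)
R = -112 (R = -76 - (22 + 14) = -76 - 1*36 = -76 - 36 = -112)
Y(10)*(R + I(-4, 9)) = (3 + 10)*(-112 + 84) = 13*(-28) = -364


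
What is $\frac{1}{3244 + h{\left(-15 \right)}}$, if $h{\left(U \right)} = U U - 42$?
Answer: $\frac{1}{3427} \approx 0.0002918$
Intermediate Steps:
$h{\left(U \right)} = -42 + U^{2}$ ($h{\left(U \right)} = U^{2} - 42 = -42 + U^{2}$)
$\frac{1}{3244 + h{\left(-15 \right)}} = \frac{1}{3244 - \left(42 - \left(-15\right)^{2}\right)} = \frac{1}{3244 + \left(-42 + 225\right)} = \frac{1}{3244 + 183} = \frac{1}{3427}$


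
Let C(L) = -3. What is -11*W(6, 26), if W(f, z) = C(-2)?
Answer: 33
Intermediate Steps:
W(f, z) = -3
-11*W(6, 26) = -11*(-3) = 33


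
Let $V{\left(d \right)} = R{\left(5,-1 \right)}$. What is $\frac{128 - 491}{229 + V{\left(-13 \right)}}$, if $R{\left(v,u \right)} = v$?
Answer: $- \frac{121}{78} \approx -1.5513$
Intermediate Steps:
$V{\left(d \right)} = 5$
$\frac{128 - 491}{229 + V{\left(-13 \right)}} = \frac{128 - 491}{229 + 5} = - \frac{363}{234} = \left(-363\right) \frac{1}{234} = - \frac{121}{78}$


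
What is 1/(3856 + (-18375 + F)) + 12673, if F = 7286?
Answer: 91663808/7233 ≈ 12673.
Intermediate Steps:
1/(3856 + (-18375 + F)) + 12673 = 1/(3856 + (-18375 + 7286)) + 12673 = 1/(3856 - 11089) + 12673 = 1/(-7233) + 12673 = -1/7233 + 12673 = 91663808/7233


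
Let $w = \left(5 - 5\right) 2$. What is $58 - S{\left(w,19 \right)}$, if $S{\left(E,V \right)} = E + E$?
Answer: $58$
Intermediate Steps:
$w = 0$ ($w = 0 \cdot 2 = 0$)
$S{\left(E,V \right)} = 2 E$
$58 - S{\left(w,19 \right)} = 58 - 2 \cdot 0 = 58 - 0 = 58 + 0 = 58$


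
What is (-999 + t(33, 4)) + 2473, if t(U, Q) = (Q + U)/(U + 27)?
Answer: 88477/60 ≈ 1474.6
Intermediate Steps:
t(U, Q) = (Q + U)/(27 + U)
(-999 + t(33, 4)) + 2473 = (-999 + (4 + 33)/(27 + 33)) + 2473 = (-999 + 37/60) + 2473 = -59903/60 + 2473 = 88477/60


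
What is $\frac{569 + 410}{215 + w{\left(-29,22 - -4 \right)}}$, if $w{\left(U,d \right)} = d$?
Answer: $\frac{979}{241} \approx 4.0622$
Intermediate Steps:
$\frac{569 + 410}{215 + w{\left(-29,22 - -4 \right)}} = \frac{569 + 410}{215 + \left(22 - -4\right)} = \frac{979}{215 + \left(22 + 4\right)} = \frac{979}{215 + 26} = \frac{979}{241}$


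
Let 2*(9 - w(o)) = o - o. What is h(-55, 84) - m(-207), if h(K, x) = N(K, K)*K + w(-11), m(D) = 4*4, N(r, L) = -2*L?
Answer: -6057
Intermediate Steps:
w(o) = 9 (w(o) = 9 - (o - o)/2 = 9 - ½*0 = 9 + 0 = 9)
m(D) = 16
h(K, x) = 9 - 2*K² (h(K, x) = (-2*K)*K + 9 = -2*K² + 9 = 9 - 2*K²)
h(-55, 84) - m(-207) = (9 - 2*(-55)²) - 1*16 = (9 - 2*3025) - 16 = (9 - 6050) - 16 = -6041 - 16 = -6057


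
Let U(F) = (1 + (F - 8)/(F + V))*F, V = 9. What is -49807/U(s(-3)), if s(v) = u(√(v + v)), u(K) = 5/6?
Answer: -8815839/40 ≈ -2.2040e+5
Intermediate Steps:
u(K) = ⅚ (u(K) = 5*(⅙) = ⅚)
s(v) = ⅚
U(F) = F*(1 + (-8 + F)/(9 + F)) (U(F) = (1 + (F - 8)/(F + 9))*F = (1 + (-8 + F)/(9 + F))*F = F*(1 + (-8 + F)/(9 + F)))
-49807/U(s(-3)) = -49807*6*(9 + ⅚)/(5*(1 + 2*(⅚))) = -49807*59/(5*(1 + 5/3)) = -49807/((⅚)*(6/59)*(8/3)) = -49807/40/177 = -49807*177/40 = -8815839/40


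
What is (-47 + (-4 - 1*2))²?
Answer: 2809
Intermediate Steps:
(-47 + (-4 - 1*2))² = (-47 + (-4 - 2))² = (-47 - 6)² = (-53)² = 2809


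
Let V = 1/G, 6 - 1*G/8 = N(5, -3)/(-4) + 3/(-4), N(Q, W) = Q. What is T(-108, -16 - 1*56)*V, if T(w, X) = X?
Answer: -9/8 ≈ -1.1250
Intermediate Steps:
G = 64 (G = 48 - 8*(5/(-4) + 3/(-4)) = 48 - 8*(5*(-¼) + 3*(-¼)) = 48 - 8*(-5/4 - ¾) = 48 - 8*(-2) = 48 + 16 = 64)
V = 1/64 ≈ 0.015625
T(-108, -16 - 1*56)*V = (-16 - 1*56)*(1/64) = (-16 - 56)*(1/64) = -72*1/64 = -9/8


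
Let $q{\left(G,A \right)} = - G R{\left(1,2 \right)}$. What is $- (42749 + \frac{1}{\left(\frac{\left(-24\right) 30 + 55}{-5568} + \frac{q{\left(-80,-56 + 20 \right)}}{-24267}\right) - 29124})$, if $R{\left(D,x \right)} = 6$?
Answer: $- \frac{56075035609649555}{1311727424143} \approx -42749.0$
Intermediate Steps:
$q{\left(G,A \right)} = - 6 G$ ($q{\left(G,A \right)} = - G 6 = - 6 G$)
$- (42749 + \frac{1}{\left(\frac{\left(-24\right) 30 + 55}{-5568} + \frac{q{\left(-80,-56 + 20 \right)}}{-24267}\right) - 29124}) = - (42749 + \frac{1}{\left(\frac{\left(-24\right) 30 + 55}{-5568} + \frac{\left(-6\right) \left(-80\right)}{-24267}\right) - 29124}) = - (42749 + \frac{1}{\left(\left(-720 + 55\right) \left(- \frac{1}{5568}\right) + 480 \left(- \frac{1}{24267}\right)\right) - 29124}) = - (42749 + \frac{1}{\left(\left(-665\right) \left(- \frac{1}{5568}\right) - \frac{160}{8089}\right) - 29124}) = - (42749 + \frac{1}{\left(\frac{665}{5568} - \frac{160}{8089}\right) - 29124}) = - (42749 + \frac{1}{\frac{4488305}{45039552} - 29124}) = - (42749 + \frac{1}{- \frac{1311727424143}{45039552}}) = - (42749 - \frac{45039552}{1311727424143}) = \left(-1\right) \frac{56075035609649555}{1311727424143} = - \frac{56075035609649555}{1311727424143}$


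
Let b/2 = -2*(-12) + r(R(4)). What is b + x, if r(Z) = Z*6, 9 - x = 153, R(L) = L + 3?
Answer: -12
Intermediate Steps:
R(L) = 3 + L
x = -144 (x = 9 - 1*153 = 9 - 153 = -144)
r(Z) = 6*Z
b = 132 (b = 2*(-2*(-12) + 6*(3 + 4)) = 2*(24 + 6*7) = 2*(24 + 42) = 2*66 = 132)
b + x = 132 - 144 = -12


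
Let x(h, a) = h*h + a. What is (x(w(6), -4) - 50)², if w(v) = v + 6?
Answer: 8100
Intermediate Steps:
w(v) = 6 + v
x(h, a) = a + h² (x(h, a) = h² + a = a + h²)
(x(w(6), -4) - 50)² = ((-4 + (6 + 6)²) - 50)² = ((-4 + 12²) - 50)² = ((-4 + 144) - 50)² = (140 - 50)² = 90² = 8100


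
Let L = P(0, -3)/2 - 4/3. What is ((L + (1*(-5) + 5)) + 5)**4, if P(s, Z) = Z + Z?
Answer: 16/81 ≈ 0.19753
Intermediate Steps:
P(s, Z) = 2*Z
L = -13/3 (L = (2*(-3))/2 - 4/3 = -6*1/2 - 4*1/3 = -3 - 4/3 = -13/3 ≈ -4.3333)
((L + (1*(-5) + 5)) + 5)**4 = ((-13/3 + (1*(-5) + 5)) + 5)**4 = ((-13/3 + (-5 + 5)) + 5)**4 = ((-13/3 + 0) + 5)**4 = (-13/3 + 5)**4 = (2/3)**4 = 16/81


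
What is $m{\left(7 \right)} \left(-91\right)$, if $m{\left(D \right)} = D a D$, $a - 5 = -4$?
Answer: $-4459$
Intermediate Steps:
$a = 1$ ($a = 5 - 4 = 1$)
$m{\left(D \right)} = D^{2}$ ($m{\left(D \right)} = D 1 D = D D = D^{2}$)
$m{\left(7 \right)} \left(-91\right) = 7^{2} \left(-91\right) = 49 \left(-91\right) = -4459$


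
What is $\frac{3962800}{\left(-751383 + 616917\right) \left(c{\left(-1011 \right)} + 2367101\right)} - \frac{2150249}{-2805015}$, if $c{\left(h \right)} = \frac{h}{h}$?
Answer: $\frac{57033485447500289}{74401792766526915} \approx 0.76656$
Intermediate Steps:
$c{\left(h \right)} = 1$
$\frac{3962800}{\left(-751383 + 616917\right) \left(c{\left(-1011 \right)} + 2367101\right)} - \frac{2150249}{-2805015} = \frac{3962800}{\left(-751383 + 616917\right) \left(1 + 2367101\right)} - \frac{2150249}{-2805015} = \frac{3962800}{\left(-134466\right) 2367102} - - \frac{2150249}{2805015} = \frac{3962800}{-318294737532} + \frac{2150249}{2805015} = 3962800 \left(- \frac{1}{318294737532}\right) + \frac{2150249}{2805015} = - \frac{990700}{79573684383} + \frac{2150249}{2805015} = \frac{57033485447500289}{74401792766526915}$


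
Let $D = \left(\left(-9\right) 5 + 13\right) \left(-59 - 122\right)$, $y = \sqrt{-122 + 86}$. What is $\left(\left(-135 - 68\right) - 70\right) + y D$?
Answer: $-273 + 34752 i \approx -273.0 + 34752.0 i$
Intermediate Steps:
$y = 6 i$ ($y = \sqrt{-36} = 6 i \approx 6.0 i$)
$D = 5792$ ($D = \left(-45 + 13\right) \left(-181\right) = \left(-32\right) \left(-181\right) = 5792$)
$\left(\left(-135 - 68\right) - 70\right) + y D = \left(\left(-135 - 68\right) - 70\right) + 6 i 5792 = \left(-203 - 70\right) + 34752 i = -273 + 34752 i$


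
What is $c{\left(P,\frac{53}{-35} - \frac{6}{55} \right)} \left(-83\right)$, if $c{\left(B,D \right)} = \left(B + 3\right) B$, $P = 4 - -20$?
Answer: $-53784$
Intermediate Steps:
$P = 24$ ($P = 4 + 20 = 24$)
$c{\left(B,D \right)} = B \left(3 + B\right)$ ($c{\left(B,D \right)} = \left(3 + B\right) B = B \left(3 + B\right)$)
$c{\left(P,\frac{53}{-35} - \frac{6}{55} \right)} \left(-83\right) = 24 \left(3 + 24\right) \left(-83\right) = 24 \cdot 27 \left(-83\right) = 648 \left(-83\right) = -53784$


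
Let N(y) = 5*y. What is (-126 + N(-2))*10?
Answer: -1360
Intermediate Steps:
(-126 + N(-2))*10 = (-126 + 5*(-2))*10 = (-126 - 10)*10 = -136*10 = -1360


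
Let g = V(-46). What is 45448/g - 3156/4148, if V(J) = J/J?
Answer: 47128787/1037 ≈ 45447.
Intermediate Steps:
V(J) = 1
g = 1
45448/g - 3156/4148 = 45448/1 - 3156/4148 = 45448*1 - 3156*1/4148 = 45448 - 789/1037 = 47128787/1037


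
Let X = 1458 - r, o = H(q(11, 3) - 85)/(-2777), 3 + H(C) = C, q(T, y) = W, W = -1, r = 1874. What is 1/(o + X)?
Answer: -2777/1155143 ≈ -0.0024040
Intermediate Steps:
q(T, y) = -1
H(C) = -3 + C
o = 89/2777 (o = (-3 + (-1 - 85))/(-2777) = (-3 - 86)*(-1/2777) = -89*(-1/2777) = 89/2777 ≈ 0.032049)
X = -416 (X = 1458 - 1*1874 = 1458 - 1874 = -416)
1/(o + X) = 1/(89/2777 - 416) = 1/(-1155143/2777) = -2777/1155143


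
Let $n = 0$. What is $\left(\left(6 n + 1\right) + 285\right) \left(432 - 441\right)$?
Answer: $-2574$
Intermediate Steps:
$\left(\left(6 n + 1\right) + 285\right) \left(432 - 441\right) = \left(\left(6 \cdot 0 + 1\right) + 285\right) \left(432 - 441\right) = \left(\left(0 + 1\right) + 285\right) \left(-9\right) = \left(1 + 285\right) \left(-9\right) = 286 \left(-9\right) = -2574$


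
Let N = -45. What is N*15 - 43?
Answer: -718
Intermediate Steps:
N*15 - 43 = -45*15 - 43 = -675 - 43 = -718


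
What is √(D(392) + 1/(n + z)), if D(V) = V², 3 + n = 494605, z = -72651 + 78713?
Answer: √9629525161585902/250332 ≈ 392.00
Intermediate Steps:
z = 6062
n = 494602 (n = -3 + 494605 = 494602)
√(D(392) + 1/(n + z)) = √(392² + 1/(494602 + 6062)) = √(153664 + 1/500664) = √(76934032897/500664) = √9629525161585902/250332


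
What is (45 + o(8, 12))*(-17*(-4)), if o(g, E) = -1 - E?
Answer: 2176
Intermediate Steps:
(45 + o(8, 12))*(-17*(-4)) = (45 + (-1 - 1*12))*(-17*(-4)) = (45 + (-1 - 12))*68 = (45 - 13)*68 = 32*68 = 2176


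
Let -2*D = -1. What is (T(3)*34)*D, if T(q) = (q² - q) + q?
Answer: 153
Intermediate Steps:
T(q) = q²
D = ½ (D = -½*(-1) = ½ ≈ 0.50000)
(T(3)*34)*D = (3²*34)*(½) = (9*34)*(½) = 306*(½) = 153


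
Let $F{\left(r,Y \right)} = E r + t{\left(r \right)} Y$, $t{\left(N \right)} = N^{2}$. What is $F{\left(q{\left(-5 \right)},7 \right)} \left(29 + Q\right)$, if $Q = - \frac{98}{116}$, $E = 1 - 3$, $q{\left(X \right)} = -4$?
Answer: $\frac{97980}{29} \approx 3378.6$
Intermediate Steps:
$E = -2$
$Q = - \frac{49}{58}$ ($Q = \left(-98\right) \frac{1}{116} = - \frac{49}{58} \approx -0.84483$)
$F{\left(r,Y \right)} = - 2 r + Y r^{2}$ ($F{\left(r,Y \right)} = - 2 r + r^{2} Y = - 2 r + Y r^{2}$)
$F{\left(q{\left(-5 \right)},7 \right)} \left(29 + Q\right) = - 4 \left(-2 + 7 \left(-4\right)\right) \left(29 - \frac{49}{58}\right) = - 4 \left(-2 - 28\right) \frac{1633}{58} = \left(-4\right) \left(-30\right) \frac{1633}{58} = 120 \cdot \frac{1633}{58} = \frac{97980}{29}$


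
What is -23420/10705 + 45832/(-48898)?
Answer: -163582272/52345309 ≈ -3.1251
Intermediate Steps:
-23420/10705 + 45832/(-48898) = -23420*1/10705 + 45832*(-1/48898) = -4684/2141 - 22916/24449 = -163582272/52345309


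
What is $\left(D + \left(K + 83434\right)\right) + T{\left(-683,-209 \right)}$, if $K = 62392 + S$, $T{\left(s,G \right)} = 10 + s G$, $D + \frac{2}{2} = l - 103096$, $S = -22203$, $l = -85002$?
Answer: $78281$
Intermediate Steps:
$D = -188099$ ($D = -1 - 188098 = -188099$)
$T{\left(s,G \right)} = 10 + G s$
$K = 40189$ ($K = 62392 - 22203 = 40189$)
$\left(D + \left(K + 83434\right)\right) + T{\left(-683,-209 \right)} = \left(-188099 + \left(40189 + 83434\right)\right) + \left(10 - -142747\right) = \left(-188099 + 123623\right) + \left(10 + 142747\right) = -64476 + 142757 = 78281$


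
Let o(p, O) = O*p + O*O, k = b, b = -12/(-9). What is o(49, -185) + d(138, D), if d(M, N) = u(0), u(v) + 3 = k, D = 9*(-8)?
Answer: 75475/3 ≈ 25158.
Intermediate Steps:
b = 4/3 (b = -12*(-⅑) = 4/3 ≈ 1.3333)
k = 4/3 ≈ 1.3333
D = -72
u(v) = -5/3 (u(v) = -3 + 4/3 = -5/3)
o(p, O) = O² + O*p (o(p, O) = O*p + O² = O² + O*p)
d(M, N) = -5/3
o(49, -185) + d(138, D) = -185*(-185 + 49) - 5/3 = -185*(-136) - 5/3 = 25160 - 5/3 = 75475/3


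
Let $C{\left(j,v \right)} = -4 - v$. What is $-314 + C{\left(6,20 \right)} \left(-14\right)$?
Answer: $22$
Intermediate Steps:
$-314 + C{\left(6,20 \right)} \left(-14\right) = -314 + \left(-4 - 20\right) \left(-14\right) = -314 - -336 = -314 + 336 = 22$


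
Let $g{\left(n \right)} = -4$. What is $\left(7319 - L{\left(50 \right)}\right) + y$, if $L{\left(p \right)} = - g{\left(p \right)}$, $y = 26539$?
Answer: $33854$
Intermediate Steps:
$L{\left(p \right)} = 4$ ($L{\left(p \right)} = \left(-1\right) \left(-4\right) = 4$)
$\left(7319 - L{\left(50 \right)}\right) + y = \left(7319 - 4\right) + 26539 = 7315 + 26539 = 33854$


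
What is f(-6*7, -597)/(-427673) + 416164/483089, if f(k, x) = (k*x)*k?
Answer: 686726996984/206604121897 ≈ 3.3239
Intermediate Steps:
f(k, x) = x*k²
f(-6*7, -597)/(-427673) + 416164/483089 = -597*(-6*7)²/(-427673) + 416164/483089 = -597*(-42)²*(-1/427673) + 416164*(1/483089) = -597*1764*(-1/427673) + 416164/483089 = -1053108*(-1/427673) + 416164/483089 = 1053108/427673 + 416164/483089 = 686726996984/206604121897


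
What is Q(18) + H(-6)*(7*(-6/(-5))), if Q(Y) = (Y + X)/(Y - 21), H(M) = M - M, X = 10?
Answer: -28/3 ≈ -9.3333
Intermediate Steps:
H(M) = 0
Q(Y) = (10 + Y)/(-21 + Y) (Q(Y) = (Y + 10)/(Y - 21) = (10 + Y)/(-21 + Y))
Q(18) + H(-6)*(7*(-6/(-5))) = (10 + 18)/(-21 + 18) + 0*(7*(-6/(-5))) = 28/(-3) + 0*(7*(-6*(-⅕))) = -⅓*28 + 0*(7*(6/5)) = -28/3 + 0*(42/5) = -28/3 + 0 = -28/3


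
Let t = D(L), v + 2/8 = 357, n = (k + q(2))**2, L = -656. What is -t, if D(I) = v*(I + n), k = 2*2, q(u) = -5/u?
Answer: 3731605/16 ≈ 2.3323e+5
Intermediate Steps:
k = 4
n = 9/4 (n = (4 - 5/2)**2 = (3/2)**2 = 9/4 ≈ 2.2500)
v = 1427/4 (v = -1/4 + 357 = 1427/4 ≈ 356.75)
D(I) = 12843/16 + 1427*I/4 (D(I) = 1427*(I + 9/4)/4 = 1427*(9/4 + I)/4 = 12843/16 + 1427*I/4)
t = -3731605/16 (t = 12843/16 + (1427/4)*(-656) = 12843/16 - 234028 = -3731605/16 ≈ -2.3323e+5)
-t = -1*(-3731605/16) = 3731605/16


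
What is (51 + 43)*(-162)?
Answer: -15228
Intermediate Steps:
(51 + 43)*(-162) = 94*(-162) = -15228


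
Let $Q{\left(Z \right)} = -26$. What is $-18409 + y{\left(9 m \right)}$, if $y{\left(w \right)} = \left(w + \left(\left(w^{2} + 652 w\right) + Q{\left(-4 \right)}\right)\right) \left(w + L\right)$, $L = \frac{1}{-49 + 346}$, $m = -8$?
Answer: $\frac{889582141}{297} \approx 2.9952 \cdot 10^{6}$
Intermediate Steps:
$L = \frac{1}{297} \approx 0.003367$
$y{\left(w \right)} = \left(\frac{1}{297} + w\right) \left(-26 + w^{2} + 653 w\right)$ ($y{\left(w \right)} = \left(w - \left(26 - w^{2} - 652 w\right)\right) \left(w + \frac{1}{297}\right) = \left(w + \left(-26 + w^{2} + 652 w\right)\right) \left(\frac{1}{297} + w\right) = \left(-26 + w^{2} + 653 w\right) \left(\frac{1}{297} + w\right) = \left(\frac{1}{297} + w\right) \left(-26 + w^{2} + 653 w\right)$)
$-18409 + y{\left(9 m \right)} = -18409 + \left(- \frac{26}{297} + \left(9 \left(-8\right)\right)^{3} - \frac{7069 \cdot 9 \left(-8\right)}{297} + \frac{193942 \left(9 \left(-8\right)\right)^{2}}{297}\right) = -18409 + \left(- \frac{26}{297} + \left(-72\right)^{3} - - \frac{56552}{33} + \frac{193942 \left(-72\right)^{2}}{297}\right) = -18409 + \left(- \frac{26}{297} - 373248 + \frac{56552}{33} + \frac{193942}{297} \cdot 5184\right) = -18409 + \left(- \frac{26}{297} - 373248 + \frac{56552}{33} + \frac{37236864}{11}\right) = -18409 + \frac{895049614}{297} = \frac{889582141}{297}$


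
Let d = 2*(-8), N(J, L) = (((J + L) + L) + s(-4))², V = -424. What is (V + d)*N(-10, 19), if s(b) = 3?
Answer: -422840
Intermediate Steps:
N(J, L) = (3 + J + 2*L)² (N(J, L) = (((J + L) + L) + 3)² = ((J + 2*L) + 3)² = (3 + J + 2*L)²)
d = -16
(V + d)*N(-10, 19) = (-424 - 16)*(3 - 10 + 2*19)² = -440*(3 - 10 + 38)² = -440*31² = -440*961 = -422840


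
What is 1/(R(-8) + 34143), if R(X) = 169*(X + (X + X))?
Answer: 1/30087 ≈ 3.3237e-5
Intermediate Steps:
R(X) = 507*X (R(X) = 169*(X + 2*X) = 169*(3*X) = 507*X)
1/(R(-8) + 34143) = 1/(507*(-8) + 34143) = 1/(-4056 + 34143) = 1/30087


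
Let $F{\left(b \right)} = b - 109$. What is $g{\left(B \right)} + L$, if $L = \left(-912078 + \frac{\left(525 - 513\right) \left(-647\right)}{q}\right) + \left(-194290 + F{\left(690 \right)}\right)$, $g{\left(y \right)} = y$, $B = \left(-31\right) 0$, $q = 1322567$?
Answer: $- \frac{1462477402993}{1322567} \approx -1.1058 \cdot 10^{6}$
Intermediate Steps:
$F{\left(b \right)} = -109 + b$
$B = 0$
$L = - \frac{1462477402993}{1322567}$ ($L = \left(-912078 + \frac{\left(525 - 513\right) \left(-647\right)}{1322567}\right) + \left(-194290 + \left(-109 + 690\right)\right) = \left(-912078 + 12 \left(-647\right) \frac{1}{1322567}\right) + \left(-194290 + 581\right) = \left(-912078 - \frac{7764}{1322567}\right) - 193709 = - \frac{1206284271990}{1322567} - 193709 = - \frac{1462477402993}{1322567} \approx -1.1058 \cdot 10^{6}$)
$g{\left(B \right)} + L = 0 - \frac{1462477402993}{1322567} = - \frac{1462477402993}{1322567}$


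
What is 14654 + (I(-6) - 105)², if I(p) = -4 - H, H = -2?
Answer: 26103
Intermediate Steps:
I(p) = -2 (I(p) = -4 - 1*(-2) = -4 + 2 = -2)
14654 + (I(-6) - 105)² = 14654 + (-2 - 105)² = 14654 + (-107)² = 14654 + 11449 = 26103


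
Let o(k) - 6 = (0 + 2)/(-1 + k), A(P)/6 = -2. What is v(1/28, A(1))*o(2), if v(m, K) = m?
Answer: 2/7 ≈ 0.28571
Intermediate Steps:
A(P) = -12 (A(P) = 6*(-2) = -12)
o(k) = 6 + 2/(-1 + k) (o(k) = 6 + (0 + 2)/(-1 + k) = 6 + 2/(-1 + k))
v(1/28, A(1))*o(2) = (2*(-2 + 3*2)/(-1 + 2))/28 = (2*(-2 + 6)/1)/28 = (2*1*4)/28 = (1/28)*8 = 2/7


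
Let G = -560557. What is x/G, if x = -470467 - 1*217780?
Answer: 688247/560557 ≈ 1.2278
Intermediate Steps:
x = -688247 (x = -470467 - 217780 = -688247)
x/G = -688247/(-560557) = -688247*(-1/560557) = 688247/560557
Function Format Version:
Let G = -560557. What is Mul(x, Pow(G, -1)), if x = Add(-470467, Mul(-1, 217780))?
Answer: Rational(688247, 560557) ≈ 1.2278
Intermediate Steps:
x = -688247 (x = Add(-470467, -217780) = -688247)
Mul(x, Pow(G, -1)) = Mul(-688247, Pow(-560557, -1)) = Mul(-688247, Rational(-1, 560557)) = Rational(688247, 560557)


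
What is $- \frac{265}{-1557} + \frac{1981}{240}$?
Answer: $\frac{1049339}{124560} \approx 8.4244$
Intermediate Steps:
$- \frac{265}{-1557} + \frac{1981}{240} = \left(-265\right) \left(- \frac{1}{1557}\right) + 1981 \cdot \frac{1}{240} = \frac{265}{1557} + \frac{1981}{240} = \frac{1049339}{124560}$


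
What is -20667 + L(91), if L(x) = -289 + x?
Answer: -20865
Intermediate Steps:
-20667 + L(91) = -20667 + (-289 + 91) = -20667 - 198 = -20865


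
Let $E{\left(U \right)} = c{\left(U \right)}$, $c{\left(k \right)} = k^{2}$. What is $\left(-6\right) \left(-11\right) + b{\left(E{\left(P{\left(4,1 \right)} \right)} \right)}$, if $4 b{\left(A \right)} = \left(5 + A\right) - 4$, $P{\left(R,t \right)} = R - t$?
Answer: $\frac{137}{2} \approx 68.5$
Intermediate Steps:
$E{\left(U \right)} = U^{2}$
$b{\left(A \right)} = \frac{1}{4} + \frac{A}{4}$ ($b{\left(A \right)} = \frac{\left(5 + A\right) - 4}{4} = \frac{1 + A}{4} = \frac{1}{4} + \frac{A}{4}$)
$\left(-6\right) \left(-11\right) + b{\left(E{\left(P{\left(4,1 \right)} \right)} \right)} = \left(-6\right) \left(-11\right) + \left(\frac{1}{4} + \frac{\left(4 - 1\right)^{2}}{4}\right) = 66 + \left(\frac{1}{4} + \frac{\left(4 - 1\right)^{2}}{4}\right) = 66 + \left(\frac{1}{4} + \frac{3^{2}}{4}\right) = 66 + \left(\frac{1}{4} + \frac{1}{4} \cdot 9\right) = 66 + \left(\frac{1}{4} + \frac{9}{4}\right) = 66 + \frac{5}{2} = \frac{137}{2}$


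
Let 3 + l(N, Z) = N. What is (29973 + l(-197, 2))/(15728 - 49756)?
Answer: -29773/34028 ≈ -0.87496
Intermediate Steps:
l(N, Z) = -3 + N
(29973 + l(-197, 2))/(15728 - 49756) = (29973 + (-3 - 197))/(15728 - 49756) = (29973 - 200)/(-34028) = 29773*(-1/34028) = -29773/34028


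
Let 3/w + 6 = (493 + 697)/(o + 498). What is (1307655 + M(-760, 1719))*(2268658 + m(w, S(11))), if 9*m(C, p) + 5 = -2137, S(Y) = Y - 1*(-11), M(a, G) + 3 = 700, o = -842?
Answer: 2967891843840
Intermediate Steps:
M(a, G) = 697 (M(a, G) = -3 + 700 = 697)
S(Y) = 11 + Y (S(Y) = Y + 11 = 11 + Y)
w = -516/1627 (w = 3/(-6 + (493 + 697)/(-842 + 498)) = 3/(-6 + 1190/(-344)) = 3/(-6 + 1190*(-1/344)) = 3/(-6 - 595/172) = 3/(-1627/172) = 3*(-172/1627) = -516/1627 ≈ -0.31715)
m(C, p) = -238 (m(C, p) = -5/9 + (⅑)*(-2137) = -5/9 - 2137/9 = -238)
(1307655 + M(-760, 1719))*(2268658 + m(w, S(11))) = (1307655 + 697)*(2268658 - 238) = 1308352*2268420 = 2967891843840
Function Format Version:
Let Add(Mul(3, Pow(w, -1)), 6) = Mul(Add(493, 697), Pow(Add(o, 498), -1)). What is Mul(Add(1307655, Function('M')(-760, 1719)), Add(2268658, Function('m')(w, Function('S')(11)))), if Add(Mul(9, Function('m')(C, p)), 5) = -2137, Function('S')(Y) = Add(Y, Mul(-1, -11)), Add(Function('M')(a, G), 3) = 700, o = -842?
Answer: 2967891843840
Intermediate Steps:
Function('M')(a, G) = 697 (Function('M')(a, G) = Add(-3, 700) = 697)
Function('S')(Y) = Add(11, Y) (Function('S')(Y) = Add(Y, 11) = Add(11, Y))
w = Rational(-516, 1627) (w = Mul(3, Pow(Add(-6, Mul(Add(493, 697), Pow(Add(-842, 498), -1))), -1)) = Mul(3, Pow(Add(-6, Mul(1190, Pow(-344, -1))), -1)) = Mul(3, Pow(Add(-6, Mul(1190, Rational(-1, 344))), -1)) = Mul(3, Pow(Add(-6, Rational(-595, 172)), -1)) = Mul(3, Pow(Rational(-1627, 172), -1)) = Mul(3, Rational(-172, 1627)) = Rational(-516, 1627) ≈ -0.31715)
Function('m')(C, p) = -238 (Function('m')(C, p) = Add(Rational(-5, 9), Mul(Rational(1, 9), -2137)) = Add(Rational(-5, 9), Rational(-2137, 9)) = -238)
Mul(Add(1307655, Function('M')(-760, 1719)), Add(2268658, Function('m')(w, Function('S')(11)))) = Mul(Add(1307655, 697), Add(2268658, -238)) = Mul(1308352, 2268420) = 2967891843840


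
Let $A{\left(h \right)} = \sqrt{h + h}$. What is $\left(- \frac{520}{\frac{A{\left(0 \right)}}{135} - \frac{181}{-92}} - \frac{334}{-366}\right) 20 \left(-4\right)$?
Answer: $\frac{697959440}{33123} \approx 21072.0$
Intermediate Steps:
$A{\left(h \right)} = \sqrt{2} \sqrt{h}$ ($A{\left(h \right)} = \sqrt{2 h} = \sqrt{2} \sqrt{h}$)
$\left(- \frac{520}{\frac{A{\left(0 \right)}}{135} - \frac{181}{-92}} - \frac{334}{-366}\right) 20 \left(-4\right) = \left(- \frac{520}{\frac{\sqrt{2} \sqrt{0}}{135} - \frac{181}{-92}} - \frac{334}{-366}\right) 20 \left(-4\right) = \left(- \frac{520}{\sqrt{2} \cdot 0 \cdot \frac{1}{135} - - \frac{181}{92}} - - \frac{167}{183}\right) \left(-80\right) = \left(- \frac{520}{0 \cdot \frac{1}{135} + \frac{181}{92}} + \frac{167}{183}\right) \left(-80\right) = \left(- \frac{520}{0 + \frac{181}{92}} + \frac{167}{183}\right) \left(-80\right) = \left(- \frac{520}{\frac{181}{92}} + \frac{167}{183}\right) \left(-80\right) = \left(\left(-520\right) \frac{92}{181} + \frac{167}{183}\right) \left(-80\right) = \left(- \frac{47840}{181} + \frac{167}{183}\right) \left(-80\right) = \left(- \frac{8724493}{33123}\right) \left(-80\right) = \frac{697959440}{33123}$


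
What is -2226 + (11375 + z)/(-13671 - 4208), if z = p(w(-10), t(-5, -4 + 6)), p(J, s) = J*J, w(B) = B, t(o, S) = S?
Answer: -39810129/17879 ≈ -2226.6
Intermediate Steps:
p(J, s) = J²
z = 100 (z = (-10)² = 100)
-2226 + (11375 + z)/(-13671 - 4208) = -2226 + (11375 + 100)/(-13671 - 4208) = -2226 + 11475/(-17879) = -2226 + 11475*(-1/17879) = -2226 - 11475/17879 = -39810129/17879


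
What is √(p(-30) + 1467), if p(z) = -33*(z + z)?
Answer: 3*√383 ≈ 58.711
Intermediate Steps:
p(z) = -66*z
√(p(-30) + 1467) = √(-66*(-30) + 1467) = √(1980 + 1467) = √3447 = 3*√383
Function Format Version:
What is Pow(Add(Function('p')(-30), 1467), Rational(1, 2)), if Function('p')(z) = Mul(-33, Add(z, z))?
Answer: Mul(3, Pow(383, Rational(1, 2))) ≈ 58.711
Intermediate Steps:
Function('p')(z) = Mul(-66, z) (Function('p')(z) = Mul(-33, Mul(2, z)) = Mul(-66, z))
Pow(Add(Function('p')(-30), 1467), Rational(1, 2)) = Pow(Add(Mul(-66, -30), 1467), Rational(1, 2)) = Pow(Add(1980, 1467), Rational(1, 2)) = Pow(3447, Rational(1, 2)) = Mul(3, Pow(383, Rational(1, 2)))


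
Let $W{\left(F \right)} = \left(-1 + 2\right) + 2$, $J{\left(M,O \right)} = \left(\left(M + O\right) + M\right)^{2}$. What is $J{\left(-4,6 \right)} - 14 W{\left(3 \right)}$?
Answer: $-38$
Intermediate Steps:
$J{\left(M,O \right)} = \left(O + 2 M\right)^{2}$
$W{\left(F \right)} = 3$ ($W{\left(F \right)} = 1 + 2 = 3$)
$J{\left(-4,6 \right)} - 14 W{\left(3 \right)} = \left(6 + 2 \left(-4\right)\right)^{2} - 42 = \left(6 - 8\right)^{2} - 42 = \left(-2\right)^{2} - 42 = 4 - 42 = -38$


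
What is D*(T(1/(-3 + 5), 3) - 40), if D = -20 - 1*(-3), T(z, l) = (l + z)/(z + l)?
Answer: 663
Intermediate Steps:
T(z, l) = 1 (T(z, l) = (l + z)/(l + z) = 1)
D = -17 (D = -20 + 3 = -17)
D*(T(1/(-3 + 5), 3) - 40) = -17*(1 - 40) = -17*(-39) = 663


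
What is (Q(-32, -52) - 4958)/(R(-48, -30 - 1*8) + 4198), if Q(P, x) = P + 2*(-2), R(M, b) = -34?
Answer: -2497/2082 ≈ -1.1993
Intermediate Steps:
Q(P, x) = -4 + P (Q(P, x) = P - 4 = -4 + P)
(Q(-32, -52) - 4958)/(R(-48, -30 - 1*8) + 4198) = ((-4 - 32) - 4958)/(-34 + 4198) = (-36 - 4958)/4164 = -4994*1/4164 = -2497/2082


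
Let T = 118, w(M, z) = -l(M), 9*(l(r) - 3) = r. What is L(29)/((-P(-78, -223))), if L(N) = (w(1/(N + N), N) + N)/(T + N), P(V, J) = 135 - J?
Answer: -13571/27470772 ≈ -0.00049402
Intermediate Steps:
l(r) = 3 + r/9
w(M, z) = -3 - M/9 (w(M, z) = -(3 + M/9) = -3 - M/9)
L(N) = (-3 + N - 1/(18*N))/(118 + N) (L(N) = ((-3 - 1/(9*(N + N))) + N)/(118 + N) = ((-3 - 1/(2*N)/9) + N)/(118 + N) = ((-3 - 1/(18*N)) + N)/(118 + N) = (-3 + N - 1/(18*N))/(118 + N))
L(29)/((-P(-78, -223))) = ((-1/18 - 1*29*(3 - 1*29))/(29*(118 + 29)))/((-(135 - 1*(-223)))) = ((1/29)*(-1/18 - 1*29*(3 - 29))/147)/((-(135 + 223))) = ((1/29)*(1/147)*(-1/18 - 1*29*(-26)))/((-1*358)) = ((1/29)*(1/147)*(-1/18 + 754))/(-358) = ((1/29)*(1/147)*(13571/18))*(-1/358) = (13571/76734)*(-1/358) = -13571/27470772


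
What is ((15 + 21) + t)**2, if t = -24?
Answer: 144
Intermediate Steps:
((15 + 21) + t)**2 = ((15 + 21) - 24)**2 = (36 - 24)**2 = 12**2 = 144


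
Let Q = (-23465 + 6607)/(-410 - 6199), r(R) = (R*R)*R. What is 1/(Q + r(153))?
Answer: 6609/23670659251 ≈ 2.7921e-7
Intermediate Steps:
r(R) = R**3 (r(R) = R**2*R = R**3)
Q = 16858/6609 (Q = -16858/(-6609) = -16858*(-1/6609) = 16858/6609 ≈ 2.5508)
1/(Q + r(153)) = 1/(16858/6609 + 153**3) = 1/(16858/6609 + 3581577) = 1/(23670659251/6609) = 6609/23670659251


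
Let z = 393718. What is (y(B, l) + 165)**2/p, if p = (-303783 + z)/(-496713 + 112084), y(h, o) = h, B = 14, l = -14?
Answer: -12323897789/89935 ≈ -1.3703e+5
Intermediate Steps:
p = -89935/384629 (p = (-303783 + 393718)/(-496713 + 112084) = 89935/(-384629) = 89935*(-1/384629) = -89935/384629 ≈ -0.23382)
(y(B, l) + 165)**2/p = (14 + 165)**2/(-89935/384629) = 179**2*(-384629/89935) = 32041*(-384629/89935) = -12323897789/89935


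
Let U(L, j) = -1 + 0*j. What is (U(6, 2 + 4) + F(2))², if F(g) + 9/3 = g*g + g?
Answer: 4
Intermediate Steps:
U(L, j) = -1 (U(L, j) = -1 + 0 = -1)
F(g) = -3 + g + g² (F(g) = -3 + (g*g + g) = -3 + (g² + g) = -3 + (g + g²) = -3 + g + g²)
(U(6, 2 + 4) + F(2))² = (-1 + (-3 + 2 + 2²))² = (-1 + (-3 + 2 + 4))² = (-1 + 3)² = 2² = 4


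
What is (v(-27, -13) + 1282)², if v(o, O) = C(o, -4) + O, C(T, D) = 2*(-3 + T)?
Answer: 1461681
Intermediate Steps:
C(T, D) = -6 + 2*T
v(o, O) = -6 + O + 2*o (v(o, O) = (-6 + 2*o) + O = -6 + O + 2*o)
(v(-27, -13) + 1282)² = ((-6 - 13 + 2*(-27)) + 1282)² = ((-6 - 13 - 54) + 1282)² = (-73 + 1282)² = 1209² = 1461681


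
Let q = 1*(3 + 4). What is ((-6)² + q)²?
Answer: 1849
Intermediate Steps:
q = 7 (q = 1*7 = 7)
((-6)² + q)² = ((-6)² + 7)² = (36 + 7)² = 43² = 1849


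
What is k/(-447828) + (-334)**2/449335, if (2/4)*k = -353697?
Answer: 61302463893/33537465730 ≈ 1.8279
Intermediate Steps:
k = -707394 (k = 2*(-353697) = -707394)
k/(-447828) + (-334)**2/449335 = -707394/(-447828) + (-334)**2/449335 = -707394*(-1/447828) + 111556*(1/449335) = 117899/74638 + 111556/449335 = 61302463893/33537465730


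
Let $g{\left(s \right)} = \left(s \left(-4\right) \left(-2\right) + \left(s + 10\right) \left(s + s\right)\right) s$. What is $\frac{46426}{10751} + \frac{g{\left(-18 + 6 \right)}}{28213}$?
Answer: $\frac{1316009314}{303317963} \approx 4.3387$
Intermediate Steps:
$g{\left(s \right)} = s \left(8 s + 2 s \left(10 + s\right)\right)$ ($g{\left(s \right)} = \left(- 4 s \left(-2\right) + \left(10 + s\right) 2 s\right) s = \left(8 s + 2 s \left(10 + s\right)\right) s = s \left(8 s + 2 s \left(10 + s\right)\right)$)
$\frac{46426}{10751} + \frac{g{\left(-18 + 6 \right)}}{28213} = \frac{46426}{10751} + \frac{2 \left(-18 + 6\right)^{2} \left(14 + \left(-18 + 6\right)\right)}{28213} = 46426 \cdot \frac{1}{10751} + 2 \left(-12\right)^{2} \left(14 - 12\right) \frac{1}{28213} = \frac{46426}{10751} + 2 \cdot 144 \cdot 2 \cdot \frac{1}{28213} = \frac{46426}{10751} + 576 \cdot \frac{1}{28213} = \frac{46426}{10751} + \frac{576}{28213} = \frac{1316009314}{303317963}$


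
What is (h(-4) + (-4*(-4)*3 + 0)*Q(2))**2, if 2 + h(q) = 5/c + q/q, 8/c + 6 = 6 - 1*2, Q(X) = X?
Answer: 140625/16 ≈ 8789.1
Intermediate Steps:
c = -4 (c = 8/(-6 + (6 - 1*2)) = 8/(-6 + (6 - 2)) = 8/(-6 + 4) = 8/(-2) = 8*(-1/2) = -4)
h(q) = -9/4 (h(q) = -2 + (5/(-4) + q/q) = -2 + (5*(-1/4) + 1) = -2 + (-5/4 + 1) = -2 - 1/4 = -9/4)
(h(-4) + (-4*(-4)*3 + 0)*Q(2))**2 = (-9/4 + (-4*(-4)*3 + 0)*2)**2 = (-9/4 + (16*3 + 0)*2)**2 = (-9/4 + (48 + 0)*2)**2 = (-9/4 + 48*2)**2 = (-9/4 + 96)**2 = (375/4)**2 = 140625/16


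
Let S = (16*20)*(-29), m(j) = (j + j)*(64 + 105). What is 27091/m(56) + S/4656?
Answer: -3094759/5508048 ≈ -0.56186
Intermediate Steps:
m(j) = 338*j (m(j) = (2*j)*169 = 338*j)
S = -9280 (S = 320*(-29) = -9280)
27091/m(56) + S/4656 = 27091/((338*56)) - 9280/4656 = 27091/18928 - 9280*1/4656 = 27091*(1/18928) - 580/291 = 27091/18928 - 580/291 = -3094759/5508048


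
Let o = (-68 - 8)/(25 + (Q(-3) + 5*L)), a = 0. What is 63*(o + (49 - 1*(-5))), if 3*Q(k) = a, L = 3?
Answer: 32823/10 ≈ 3282.3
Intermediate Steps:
Q(k) = 0 (Q(k) = (1/3)*0 = 0)
o = -19/10 (o = (-68 - 8)/(25 + (0 + 5*3)) = -76/(25 + (0 + 15)) = -76/(25 + 15) = -76/40 = -76*1/40 = -19/10 ≈ -1.9000)
63*(o + (49 - 1*(-5))) = 63*(-19/10 + (49 - 1*(-5))) = 63*(-19/10 + (49 + 5)) = 63*(-19/10 + 54) = 63*(521/10) = 32823/10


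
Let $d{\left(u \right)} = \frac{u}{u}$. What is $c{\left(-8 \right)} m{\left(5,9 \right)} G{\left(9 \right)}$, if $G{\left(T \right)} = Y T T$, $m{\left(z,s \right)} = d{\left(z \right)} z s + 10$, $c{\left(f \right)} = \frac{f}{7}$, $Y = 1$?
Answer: $- \frac{35640}{7} \approx -5091.4$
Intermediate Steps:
$d{\left(u \right)} = 1$
$c{\left(f \right)} = \frac{f}{7}$ ($c{\left(f \right)} = f \frac{1}{7} = \frac{f}{7}$)
$m{\left(z,s \right)} = 10 + s z$ ($m{\left(z,s \right)} = 1 z s + 10 = z s + 10 = s z + 10 = 10 + s z$)
$G{\left(T \right)} = T^{2}$ ($G{\left(T \right)} = 1 T T = T T = T^{2}$)
$c{\left(-8 \right)} m{\left(5,9 \right)} G{\left(9 \right)} = \frac{1}{7} \left(-8\right) \left(10 + 9 \cdot 5\right) 9^{2} = - \frac{8 \left(10 + 45\right)}{7} \cdot 81 = \left(- \frac{8}{7}\right) 55 \cdot 81 = \left(- \frac{440}{7}\right) 81 = - \frac{35640}{7}$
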